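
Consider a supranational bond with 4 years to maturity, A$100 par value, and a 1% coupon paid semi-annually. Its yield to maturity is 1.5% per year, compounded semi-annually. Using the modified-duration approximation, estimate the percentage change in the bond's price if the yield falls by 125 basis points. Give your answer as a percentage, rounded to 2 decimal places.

+4.88%

Periodic yield y = 0.0075. Modified duration first:
  t   CF        PV=CF/(1+0.0075)^t    t·PV
  1         0.50         0.4963         0.4963
  2         0.50         0.4926         0.9852
  3         0.50         0.4889         1.4667
  4         0.50         0.4853         1.9411
  5         0.50         0.4817         2.4083
  6         0.50         0.4781         2.8685
  7         0.50         0.4745         3.3216
  8       100.50        94.6685       757.3482
  Σ                     98.0658       770.8360
P = 98.0658; D_Mac = 7.86039 half-year periods = 3.93020 yrs; D_mod = 3.93020/(1+0.0075) = 3.90094 yrs.
ΔP/P ≈ -D_mod · Δy = -3.90094 × (-0.0125) = +0.048762 = +4.8762%.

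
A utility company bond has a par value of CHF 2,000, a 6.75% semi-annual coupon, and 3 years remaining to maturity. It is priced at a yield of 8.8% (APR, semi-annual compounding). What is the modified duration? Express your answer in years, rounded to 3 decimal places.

Periodic yield y = 0.044. First find Macaulay duration:
  t   CF        PV=CF/(1+0.044)^t    t·PV
  1        67.50        64.6552        64.6552
  2        67.50        61.9302       123.8605
  3        67.50        59.3202       177.9605
  4        67.50        56.8201       227.2803
  5        67.50        54.4254       272.1268
  6     2,067.50     1,596.7706     9,580.6236
  Σ                  1,893.9216    10,446.5068
P = 1,893.9216; Macaulay duration = 10,446.5068 / 1,893.9216 = 5.51581 half-year periods = 2.75790 years.
Modified duration = D_Mac / (1 + y) = 2.75790 / 1.044 = 2.64167 years.

2.642 years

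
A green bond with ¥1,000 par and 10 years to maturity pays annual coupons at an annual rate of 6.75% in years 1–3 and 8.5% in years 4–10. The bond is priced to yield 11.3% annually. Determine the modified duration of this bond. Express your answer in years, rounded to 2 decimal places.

Periodic yield y = 0.113. First find Macaulay duration:
  t   CF        PV=CF/(1+0.113)^t    t·PV
  1        67.50        60.6469        60.6469
  2        67.50        54.4896       108.9792
  3        67.50        48.9574       146.8722
  4        85.00        55.3909       221.5635
  5        85.00        49.7672       248.8359
  6        85.00        44.7145       268.2867
  7        85.00        40.1747       281.2230
  8        85.00        36.0959       288.7670
  9        85.00        32.4312       291.8804
  10    1,085.00       371.9445     3,719.4446
  Σ                    794.6126     5,636.4995
P = 794.6126; Macaulay duration = 5,636.4995 / 794.6126 = 7.09339 years.
Modified duration = D_Mac / (1 + y) = 7.09339 / 1.113 = 6.37322 years.

6.37 years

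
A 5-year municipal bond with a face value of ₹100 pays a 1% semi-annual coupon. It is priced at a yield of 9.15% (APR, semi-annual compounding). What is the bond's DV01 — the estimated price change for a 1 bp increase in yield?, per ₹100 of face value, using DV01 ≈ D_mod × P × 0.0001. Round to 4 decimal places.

Periodic yield y = 0.04575.
  t   CF        PV=CF/(1+0.04575)^t    t·PV
  1         0.50         0.4781         0.4781
  2         0.50         0.4572         0.9144
  3         0.50         0.4372         1.3116
  4         0.50         0.4181         1.6723
  5         0.50         0.3998         1.9989
  6         0.50         0.3823         2.2938
  7         0.50         0.3656         2.5590
  8         0.50         0.3496         2.7966
  9         0.50         0.3343         3.0086
  10      100.50        64.2521       642.5210
  Σ                     67.8742       659.5545
P = 67.8742; D_Mac = 9.71730 half-year periods = 4.85865 yrs; D_mod = 4.64609 yrs.
DV01 ≈ 4.64609 × 67.8742 × 0.0001 = 0.031535.

₹0.0315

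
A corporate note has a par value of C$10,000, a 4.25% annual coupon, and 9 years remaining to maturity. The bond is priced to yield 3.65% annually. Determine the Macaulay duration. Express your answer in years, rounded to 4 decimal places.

Periodic yield y = 0.0365. Discount each cash flow and weight by its year:
  t   CF        PV=CF/(1+0.0365)^t    t·PV
  1       425.00       410.0338       410.0338
  2       425.00       395.5946       791.1891
  3       425.00       381.6638     1,144.9915
  4       425.00       368.2237     1,472.8947
  5       425.00       355.2568     1,776.2840
  6       425.00       342.7465     2,056.4793
  7       425.00       330.6768     2,314.7379
  8       425.00       319.0322     2,552.2574
  9    10,425.00     7,550.0931    67,950.8377
  Σ                 10,453.3213    80,469.7054
Price P = Σ PV = 10,453.3213.
Macaulay duration = Σ(t·PV) / P = 80,469.7054 / 10,453.3213 = 7.69800 years.

7.6980 years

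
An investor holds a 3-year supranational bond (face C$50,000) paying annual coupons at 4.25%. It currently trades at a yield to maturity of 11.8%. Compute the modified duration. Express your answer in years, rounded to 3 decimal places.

2.563 years

Periodic yield y = 0.118. First find Macaulay duration:
  t   CF        PV=CF/(1+0.118)^t    t·PV
  1     2,125.00     1,900.7156     1,900.7156
  2     2,125.00     1,700.1034     3,400.2067
  3    52,125.00    37,301.0157   111,903.0470
  Σ                 40,901.8346   117,203.9693
P = 40,901.8346; Macaulay duration = 117,203.9693 / 40,901.8346 = 2.86549 years.
Modified duration = D_Mac / (1 + y) = 2.86549 / 1.118 = 2.56305 years.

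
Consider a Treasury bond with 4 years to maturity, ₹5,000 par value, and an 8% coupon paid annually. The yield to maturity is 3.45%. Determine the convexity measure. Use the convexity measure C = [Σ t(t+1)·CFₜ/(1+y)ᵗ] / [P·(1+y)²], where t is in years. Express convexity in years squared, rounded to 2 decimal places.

With y = 0.0345:
  t   CF        PV=CF/(1+0.0345)^t    t·PV        t(t+1)·PV
  1       400.00       386.6602       386.6602         773.3204
  2       400.00       373.7653       747.5306       2,242.5919
  3       400.00       361.3005     1,083.9014       4,335.6054
  4     5,400.00     4,714.8923    18,859.5693      94,297.8467
  Σ                  5,836.6183    21,077.6616     101,649.3644
P = 5,836.6183.
Convexity = Σ t(t+1)·PV / [P·(1+y)²] = 101,649.3644 / (5,836.6183 × 1.070190) = 16.27355.

16.27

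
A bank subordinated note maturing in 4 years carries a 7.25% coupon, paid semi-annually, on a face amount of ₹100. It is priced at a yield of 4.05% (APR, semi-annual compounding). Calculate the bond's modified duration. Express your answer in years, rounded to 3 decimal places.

Periodic yield y = 0.02025. First find Macaulay duration:
  t   CF        PV=CF/(1+0.02025)^t    t·PV
  1        3.625         3.5531         3.5531
  2        3.625         3.4825         6.9651
  3        3.625         3.4134        10.2402
  4        3.625         3.3457        13.3826
  5        3.625         3.2793        16.3963
  6        3.625         3.2142        19.2850
  7        3.625         3.1504        22.0526
  8      103.625        88.2697       706.1577
  Σ                    111.7082       798.0325
P = 111.7082; Macaulay duration = 798.0325 / 111.7082 = 7.14391 half-year periods = 3.57195 years.
Modified duration = D_Mac / (1 + y) = 3.57195 / 1.02025 = 3.50106 years.

3.501 years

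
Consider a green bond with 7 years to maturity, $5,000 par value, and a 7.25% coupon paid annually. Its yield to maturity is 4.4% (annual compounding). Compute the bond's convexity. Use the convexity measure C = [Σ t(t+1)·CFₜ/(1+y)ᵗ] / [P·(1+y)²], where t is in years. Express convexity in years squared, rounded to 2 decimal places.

With y = 0.044:
  t   CF        PV=CF/(1+0.044)^t    t·PV        t(t+1)·PV
  1       362.50       347.2222       347.2222         694.4444
  2       362.50       332.5883       665.1767       1,995.5300
  3       362.50       318.5712       955.7136       3,822.8544
  4       362.50       305.1448     1,220.5793       6,102.8966
  5       362.50       292.2843     1,461.4216       8,768.5296
  6       362.50       279.9658     1,679.7949      11,758.5646
  7     5,362.50     3,967.0147    27,769.1032     222,152.8256
  Σ                  5,842.7915    34,099.0116     255,295.6453
P = 5,842.7915.
Convexity = Σ t(t+1)·PV / [P·(1+y)²] = 255,295.6453 / (5,842.7915 × 1.089936) = 40.08870.

40.09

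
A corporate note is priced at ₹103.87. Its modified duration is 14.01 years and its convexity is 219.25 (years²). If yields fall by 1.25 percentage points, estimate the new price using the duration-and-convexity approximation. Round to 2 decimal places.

₹123.84

Duration effect: -D_mod·Δy = -14.01 × (-0.0125) = +0.175125
Convexity effect: ½·C·(Δy)² = 0.5 × 219.25 × (-0.0125)² = +0.01712890625
ΔP/P ≈ +0.175125 + 0.01712890625 = +0.19225390625
New price ≈ 103.87 × (1 + 0.19225390625) = 123.8394132421875.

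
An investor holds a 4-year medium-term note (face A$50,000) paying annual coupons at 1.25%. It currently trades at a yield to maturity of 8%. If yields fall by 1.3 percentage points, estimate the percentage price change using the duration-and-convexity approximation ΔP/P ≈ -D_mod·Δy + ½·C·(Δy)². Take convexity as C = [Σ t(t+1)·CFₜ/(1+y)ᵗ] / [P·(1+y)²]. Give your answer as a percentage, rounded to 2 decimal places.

With y = 0.08:
  t   CF        PV=CF/(1+0.08)^t    t·PV        t(t+1)·PV
  1       625.00       578.7037       578.7037       1,157.4074
  2       625.00       535.8368     1,071.6735       3,215.0206
  3       625.00       496.1452     1,488.4355       5,953.7418
  4    50,625.00    37,210.8863   148,843.5452     744,217.7260
  Σ                 38,821.5719   151,982.3579     754,543.8957
P = 38,821.5719; D_Mac = 3.91489 yrs; D_mod = 3.62490 yrs; C = 16.66341.
Duration effect: -3.62490 × (-0.013) = +0.047124
Convexity effect: 0.5 × 16.66341 × (-0.013)² = +0.0014081
ΔP/P ≈ +0.047124 + 0.0014081 = +0.048532 = +4.8532%.

+4.85%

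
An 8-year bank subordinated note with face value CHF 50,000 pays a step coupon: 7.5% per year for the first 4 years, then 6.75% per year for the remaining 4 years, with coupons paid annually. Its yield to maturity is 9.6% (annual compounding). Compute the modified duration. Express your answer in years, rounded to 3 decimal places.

5.633 years

Periodic yield y = 0.096. First find Macaulay duration:
  t   CF        PV=CF/(1+0.096)^t    t·PV
  1     3,750.00     3,421.5328     3,421.5328
  2     3,750.00     3,121.8365     6,243.6731
  3     3,750.00     2,848.3910     8,545.1730
  4     3,750.00     2,598.8969    10,395.5876
  5     3,375.00     2,134.1307    10,670.6533
  6     3,375.00     1,947.1995    11,683.1971
  7     3,375.00     1,776.6419    12,436.4932
  8    53,375.00    25,636.1884   205,089.5073
  Σ                 43,484.8178   268,485.8175
P = 43,484.8178; Macaulay duration = 268,485.8175 / 43,484.8178 = 6.17424 years.
Modified duration = D_Mac / (1 + y) = 6.17424 / 1.096 = 5.63343 years.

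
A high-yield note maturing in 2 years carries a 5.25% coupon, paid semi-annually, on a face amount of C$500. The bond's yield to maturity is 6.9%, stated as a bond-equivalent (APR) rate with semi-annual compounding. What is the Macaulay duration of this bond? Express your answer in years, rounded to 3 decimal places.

Periodic yield y = 0.0345. Discount each cash flow and weight by its period:
  t   CF        PV=CF/(1+0.0345)^t    t·PV
  1       13.125        12.6873        12.6873
  2       13.125        12.2642        24.5283
  3       13.125        11.8552        35.5655
  4      513.125       448.0239     1,792.0957
  Σ                    484.8305     1,864.8768
Price P = Σ PV = 484.8305.
Macaulay duration = Σ(t·PV) / P = 1,864.8768 / 484.8305 = 3.84645 half-year periods.
In years: 3.84645 / 2 = 1.92323 years.

1.923 years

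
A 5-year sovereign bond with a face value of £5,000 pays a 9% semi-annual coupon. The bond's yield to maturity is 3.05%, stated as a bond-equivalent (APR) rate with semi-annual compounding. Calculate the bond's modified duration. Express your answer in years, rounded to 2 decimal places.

4.18 years

Periodic yield y = 0.01525. First find Macaulay duration:
  t   CF        PV=CF/(1+0.01525)^t    t·PV
  1       225.00       221.6203       221.6203
  2       225.00       218.2913       436.5827
  3       225.00       215.0124       645.0372
  4       225.00       211.7827       847.1309
  5       225.00       208.6015     1,043.0077
  6       225.00       205.4682     1,232.8090
  7       225.00       202.3818     1,416.6729
  8       225.00       199.3419     1,594.7350
  9       225.00       196.3476     1,767.1281
  10    5,225.00     4,491.1371    44,911.3710
  Σ                  6,369.9849    54,116.0948
P = 6,369.9849; Macaulay duration = 54,116.0948 / 6,369.9849 = 8.49548 half-year periods = 4.24774 years.
Modified duration = D_Mac / (1 + y) = 4.24774 / 1.01525 = 4.18394 years.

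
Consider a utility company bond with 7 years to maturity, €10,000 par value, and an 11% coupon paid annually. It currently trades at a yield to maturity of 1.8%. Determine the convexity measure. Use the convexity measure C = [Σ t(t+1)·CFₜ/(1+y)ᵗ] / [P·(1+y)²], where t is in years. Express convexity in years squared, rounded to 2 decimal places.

With y = 0.018:
  t   CF        PV=CF/(1+0.018)^t    t·PV        t(t+1)·PV
  1     1,100.00     1,080.5501     1,080.5501       2,161.1002
  2     1,100.00     1,061.4441     2,122.8882       6,368.6646
  3     1,100.00     1,042.6759     3,128.0278      12,512.1112
  4     1,100.00     1,024.2396     4,096.9585      20,484.7925
  5     1,100.00     1,006.1293     5,030.6465      30,183.8789
  6     1,100.00       988.3392     5,930.0351      41,510.2460
  7    11,100.00     9,796.8968    68,578.2775     548,626.2202
  Σ                 16,000.2750    89,967.3838     661,847.0137
P = 16,000.2750.
Convexity = Σ t(t+1)·PV / [P·(1+y)²] = 661,847.0137 / (16,000.2750 × 1.036324) = 39.91486.

39.91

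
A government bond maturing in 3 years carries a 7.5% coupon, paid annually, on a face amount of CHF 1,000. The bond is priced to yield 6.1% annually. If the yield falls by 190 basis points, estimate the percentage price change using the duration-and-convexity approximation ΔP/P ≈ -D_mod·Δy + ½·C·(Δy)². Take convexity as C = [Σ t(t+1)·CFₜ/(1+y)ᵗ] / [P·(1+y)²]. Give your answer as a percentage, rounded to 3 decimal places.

+5.189%

With y = 0.061:
  t   CF        PV=CF/(1+0.061)^t    t·PV        t(t+1)·PV
  1        75.00        70.6880        70.6880         141.3761
  2        75.00        66.6240       133.2479         399.7438
  3     1,075.00       900.0410     2,700.1231      10,800.4925
  Σ                  1,037.3530     2,904.0591      11,341.6123
P = 1,037.3530; D_Mac = 2.79949 yrs; D_mod = 2.63854 yrs; C = 9.71220.
Duration effect: -2.63854 × (-0.019) = +0.050132
Convexity effect: 0.5 × 9.71220 × (-0.019)² = +0.0017531
ΔP/P ≈ +0.050132 + 0.0017531 = +0.051885 = +5.1885%.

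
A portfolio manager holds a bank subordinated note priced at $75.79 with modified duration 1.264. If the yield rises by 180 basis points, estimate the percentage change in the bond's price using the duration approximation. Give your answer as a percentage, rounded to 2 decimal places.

Duration approximation: ΔP/P ≈ -D_mod · Δy = -1.264 × (+0.018) = -0.022752.
As a percentage: -2.2752%.

-2.28%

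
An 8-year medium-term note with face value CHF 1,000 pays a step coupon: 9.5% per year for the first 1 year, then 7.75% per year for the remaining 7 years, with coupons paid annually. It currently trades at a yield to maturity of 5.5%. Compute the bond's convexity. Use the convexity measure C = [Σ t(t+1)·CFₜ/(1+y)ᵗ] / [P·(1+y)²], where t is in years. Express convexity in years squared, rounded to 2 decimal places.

With y = 0.055:
  t   CF        PV=CF/(1+0.055)^t    t·PV        t(t+1)·PV
  1        95.00        90.0474        90.0474         180.0948
  2        77.50        69.6301       139.2601         417.7804
  3        77.50        66.0001       198.0002         792.0007
  4        77.50        62.5593       250.2372       1,251.1860
  5        77.50        59.2979       296.4896       1,778.9374
  6        77.50        56.2066       337.2393       2,360.6752
  7        77.50        53.2764       372.9345       2,983.4757
  8     1,077.50       702.0978     5,616.7823      50,551.0404
  Σ                  1,159.1154     7,300.9905      60,315.1905
P = 1,159.1154.
Convexity = Σ t(t+1)·PV / [P·(1+y)²] = 60,315.1905 / (1,159.1154 × 1.113025) = 46.75145.

46.75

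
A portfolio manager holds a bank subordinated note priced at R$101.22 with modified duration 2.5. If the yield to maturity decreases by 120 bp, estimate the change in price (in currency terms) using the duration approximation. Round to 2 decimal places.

+R$3.04

Duration approximation: ΔP/P ≈ -D_mod · Δy = -2.5 × (-0.012) = +0.030000.
ΔP ≈ 101.22 × (+0.030000) = +3.03660.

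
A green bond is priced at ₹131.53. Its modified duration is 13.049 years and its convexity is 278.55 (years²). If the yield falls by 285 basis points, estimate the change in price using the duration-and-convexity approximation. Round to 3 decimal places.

Duration effect: -D_mod·Δy = -13.049 × (-0.0285) = +0.3718965
Convexity effect: ½·C·(Δy)² = 0.5 × 278.55 × (-0.0285)² = +0.11312611875
ΔP/P ≈ +0.3718965 + 0.11312611875 = +0.48502261875
ΔP ≈ 131.53 × (+0.48502261875) = +63.7950250441875.

+₹63.795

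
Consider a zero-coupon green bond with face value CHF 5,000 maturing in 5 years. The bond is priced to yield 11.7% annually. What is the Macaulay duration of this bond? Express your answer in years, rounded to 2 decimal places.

5.00 years

A zero-coupon bond has a single cash flow at maturity, so its Macaulay duration equals its maturity: 5 years.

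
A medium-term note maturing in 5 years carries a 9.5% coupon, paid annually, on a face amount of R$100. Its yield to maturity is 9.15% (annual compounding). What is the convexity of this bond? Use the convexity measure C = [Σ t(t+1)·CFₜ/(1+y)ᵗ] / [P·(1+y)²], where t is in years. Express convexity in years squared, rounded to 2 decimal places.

19.93

With y = 0.0915:
  t   CF        PV=CF/(1+0.0915)^t    t·PV        t(t+1)·PV
  1         9.50         8.7036         8.7036          17.4072
  2         9.50         7.9740        15.9480          47.8440
  3         9.50         7.3055        21.9166          87.6665
  4         9.50         6.6931        26.7725         133.8624
  5       109.50        70.6798       353.3991       2,120.3945
  Σ                    101.3561       426.7398       2,407.1747
P = 101.3561.
Convexity = Σ t(t+1)·PV / [P·(1+y)²] = 2,407.1747 / (101.3561 × 1.191372) = 19.93472.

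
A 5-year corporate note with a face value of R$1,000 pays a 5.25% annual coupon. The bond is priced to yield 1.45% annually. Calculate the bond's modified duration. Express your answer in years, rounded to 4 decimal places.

Periodic yield y = 0.0145. First find Macaulay duration:
  t   CF        PV=CF/(1+0.0145)^t    t·PV
  1        52.50        51.7496        51.7496
  2        52.50        51.0100       102.0200
  3        52.50        50.2809       150.8427
  4        52.50        49.5623       198.2490
  5     1,052.50       979.4039     4,897.0197
  Σ                  1,182.0067     5,399.8811
P = 1,182.0067; Macaulay duration = 5,399.8811 / 1,182.0067 = 4.56840 years.
Modified duration = D_Mac / (1 + y) = 4.56840 / 1.0145 = 4.50311 years.

4.5031 years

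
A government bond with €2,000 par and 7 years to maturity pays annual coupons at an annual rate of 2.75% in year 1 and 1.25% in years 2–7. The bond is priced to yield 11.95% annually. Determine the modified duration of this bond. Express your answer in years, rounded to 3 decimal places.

5.780 years

Periodic yield y = 0.1195. First find Macaulay duration:
  t   CF        PV=CF/(1+0.1195)^t    t·PV
  1        55.00        49.1291        49.1291
  2        25.00        19.9477        39.8953
  3        25.00        17.8184        53.4551
  4        25.00        15.9164        63.6654
  5        25.00        14.2174        71.0869
  6        25.00        12.6998        76.1985
  7     2,025.00       918.8748     6,432.1236
  Σ                  1,048.6034     6,785.5539
P = 1,048.6034; Macaulay duration = 6,785.5539 / 1,048.6034 = 6.47104 years.
Modified duration = D_Mac / (1 + y) = 6.47104 / 1.1195 = 5.78029 years.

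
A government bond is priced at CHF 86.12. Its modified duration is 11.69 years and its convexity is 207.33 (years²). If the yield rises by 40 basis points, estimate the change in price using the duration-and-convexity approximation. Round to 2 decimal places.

Duration effect: -D_mod·Δy = -11.69 × (+0.004) = -0.046760
Convexity effect: ½·C·(Δy)² = 0.5 × 207.33 × (0.004)² = +0.00165864
ΔP/P ≈ -0.046760 + 0.00165864 = -0.04510136
ΔP ≈ 86.12 × (-0.04510136) = -3.8841291232.

-CHF 3.88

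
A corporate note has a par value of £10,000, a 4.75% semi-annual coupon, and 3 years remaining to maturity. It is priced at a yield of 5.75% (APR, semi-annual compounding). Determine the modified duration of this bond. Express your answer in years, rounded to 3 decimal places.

Periodic yield y = 0.02875. First find Macaulay duration:
  t   CF        PV=CF/(1+0.02875)^t    t·PV
  1       237.50       230.8627       230.8627
  2       237.50       224.4109       448.8218
  3       237.50       218.1394       654.4181
  4       237.50       212.0431       848.1725
  5       237.50       206.1173     1,030.5863
  6    10,237.50     8,636.4413    51,818.6478
  Σ                  9,728.0147    55,031.5093
P = 9,728.0147; Macaulay duration = 55,031.5093 / 9,728.0147 = 5.65701 half-year periods = 2.82851 years.
Modified duration = D_Mac / (1 + y) = 2.82851 / 1.02875 = 2.74946 years.

2.749 years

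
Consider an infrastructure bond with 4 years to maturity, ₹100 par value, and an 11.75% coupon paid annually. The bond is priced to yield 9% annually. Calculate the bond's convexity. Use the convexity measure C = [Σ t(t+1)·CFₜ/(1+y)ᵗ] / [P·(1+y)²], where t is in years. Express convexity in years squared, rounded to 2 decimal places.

With y = 0.09:
  t   CF        PV=CF/(1+0.09)^t    t·PV        t(t+1)·PV
  1        11.75        10.7798        10.7798          21.5596
  2        11.75         9.8897        19.7795          59.3384
  3        11.75         9.0732        27.2195         108.8779
  4       111.75        79.1665       316.6661       1,583.3303
  Σ                    108.9092       374.4448       1,773.1063
P = 108.9092.
Convexity = Σ t(t+1)·PV / [P·(1+y)²] = 1,773.1063 / (108.9092 × 1.188100) = 13.70305.

13.70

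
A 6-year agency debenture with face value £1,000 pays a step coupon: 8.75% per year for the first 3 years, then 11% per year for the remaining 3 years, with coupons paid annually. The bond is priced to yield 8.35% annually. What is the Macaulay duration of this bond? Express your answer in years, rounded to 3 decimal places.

4.927 years

Periodic yield y = 0.0835. Discount each cash flow and weight by its year:
  t   CF        PV=CF/(1+0.0835)^t    t·PV
  1        87.50        80.7568        80.7568
  2        87.50        74.5333       149.0666
  3        87.50        68.7894       206.3681
  4       110.00        79.8136       319.2545
  5       110.00        73.6628       368.3139
  6     1,110.00       686.0401     4,116.2404
  Σ                  1,063.5959     5,240.0003
Price P = Σ PV = 1,063.5959.
Macaulay duration = Σ(t·PV) / P = 5,240.0003 / 1,063.5959 = 4.92668 years.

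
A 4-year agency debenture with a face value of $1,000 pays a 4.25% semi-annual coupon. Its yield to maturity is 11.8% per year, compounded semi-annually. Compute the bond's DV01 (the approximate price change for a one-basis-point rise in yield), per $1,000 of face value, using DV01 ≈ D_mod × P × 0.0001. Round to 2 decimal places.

$0.27

Periodic yield y = 0.059.
  t   CF        PV=CF/(1+0.059)^t    t·PV
  1        21.25        20.0661        20.0661
  2        21.25        18.9482        37.8963
  3        21.25        17.8925        53.6775
  4        21.25        16.8957        67.5826
  5        21.25        15.9544        79.7718
  6        21.25        15.0655        90.3929
  7        21.25        14.2261        99.5830
  8     1,021.25       645.6013     5,164.8103
  Σ                    764.6497     5,613.7805
P = 764.6497; D_Mac = 7.34164 half-year periods = 3.67082 yrs; D_mod = 3.46631 yrs.
DV01 ≈ 3.46631 × 764.6497 × 0.0001 = 0.265051.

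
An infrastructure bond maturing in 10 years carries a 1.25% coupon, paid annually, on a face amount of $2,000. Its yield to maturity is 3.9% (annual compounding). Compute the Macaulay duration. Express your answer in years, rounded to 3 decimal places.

9.374 years

Periodic yield y = 0.039. Discount each cash flow and weight by its year:
  t   CF        PV=CF/(1+0.039)^t    t·PV
  1        25.00        24.0616        24.0616
  2        25.00        23.1584        46.3168
  3        25.00        22.2891        66.8674
  4        25.00        21.4525        85.8100
  5        25.00        20.6473       103.2363
  6        25.00        19.8722       119.2334
  7        25.00        19.1263       133.8842
  8        25.00        18.4084       147.2671
  9        25.00        17.7174       159.4566
  10    2,025.00     1,381.2413    13,812.4129
  Σ                  1,567.9745    14,698.5463
Price P = Σ PV = 1,567.9745.
Macaulay duration = Σ(t·PV) / P = 14,698.5463 / 1,567.9745 = 9.37423 years.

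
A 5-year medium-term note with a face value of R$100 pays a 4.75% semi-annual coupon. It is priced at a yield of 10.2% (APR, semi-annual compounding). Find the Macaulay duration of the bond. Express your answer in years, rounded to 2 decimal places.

Periodic yield y = 0.051. Discount each cash flow and weight by its period:
  t   CF        PV=CF/(1+0.051)^t    t·PV
  1        2.375         2.2598         2.2598
  2        2.375         2.1501         4.3002
  3        2.375         2.0458         6.1373
  4        2.375         1.9465         7.7860
  5        2.375         1.8520         9.2602
  6        2.375         1.7622        10.5730
  7        2.375         1.6767        11.7366
  8        2.375         1.5953        12.7624
  9        2.375         1.5179        13.6610
  10     102.375        62.2539       622.5393
  Σ                     79.0601       701.0157
Price P = Σ PV = 79.0601.
Macaulay duration = Σ(t·PV) / P = 701.0157 / 79.0601 = 8.86687 half-year periods.
In years: 8.86687 / 2 = 4.43344 years.

4.43 years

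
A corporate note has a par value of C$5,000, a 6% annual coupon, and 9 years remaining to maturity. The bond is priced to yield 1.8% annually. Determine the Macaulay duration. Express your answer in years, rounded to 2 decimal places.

7.49 years

Periodic yield y = 0.018. Discount each cash flow and weight by its year:
  t   CF        PV=CF/(1+0.018)^t    t·PV
  1       300.00       294.6955       294.6955
  2       300.00       289.4848       578.9695
  3       300.00       284.3662       853.0985
  4       300.00       279.3381     1,117.3523
  5       300.00       274.3989     1,371.9945
  6       300.00       269.5471     1,617.2823
  7       300.00       264.7810     1,853.4670
  8       300.00       260.0992     2,080.7937
  9     5,300.00     4,513.8370    40,624.5326
  Σ                  6,730.5476    50,392.1858
Price P = Σ PV = 6,730.5476.
Macaulay duration = Σ(t·PV) / P = 50,392.1858 / 6,730.5476 = 7.48709 years.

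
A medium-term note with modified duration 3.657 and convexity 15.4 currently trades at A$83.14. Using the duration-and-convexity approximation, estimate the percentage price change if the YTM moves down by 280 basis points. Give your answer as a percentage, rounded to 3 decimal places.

+10.843%

Duration effect: -D_mod·Δy = -3.657 × (-0.028) = +0.102396
Convexity effect: ½·C·(Δy)² = 0.5 × 15.4 × (-0.028)² = +0.0060368
ΔP/P ≈ +0.102396 + 0.0060368 = +0.1084328
= +10.84328%.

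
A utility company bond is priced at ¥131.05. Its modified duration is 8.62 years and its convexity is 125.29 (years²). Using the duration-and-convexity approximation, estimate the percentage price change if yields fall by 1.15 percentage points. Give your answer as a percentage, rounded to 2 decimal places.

+10.74%

Duration effect: -D_mod·Δy = -8.62 × (-0.0115) = +0.099130
Convexity effect: ½·C·(Δy)² = 0.5 × 125.29 × (-0.0115)² = +0.00828480125
ΔP/P ≈ +0.099130 + 0.00828480125 = +0.10741480125
= +10.741480125%.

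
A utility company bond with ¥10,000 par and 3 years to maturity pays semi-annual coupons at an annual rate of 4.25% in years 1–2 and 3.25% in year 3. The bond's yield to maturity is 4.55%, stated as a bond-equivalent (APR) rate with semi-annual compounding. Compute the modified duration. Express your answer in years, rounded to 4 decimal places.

2.7850 years

Periodic yield y = 0.02275. First find Macaulay duration:
  t   CF        PV=CF/(1+0.02275)^t    t·PV
  1       212.50       207.7732       207.7732
  2       212.50       203.1515       406.3029
  3       212.50       198.6326       595.8977
  4       212.50       194.2142       776.8568
  5       162.50       145.2131       726.0657
  6    10,162.50     8,879.4002    53,276.4011
  Σ                  9,828.3847    55,989.2974
P = 9,828.3847; Macaulay duration = 55,989.2974 / 9,828.3847 = 5.69669 half-year periods = 2.84835 years.
Modified duration = D_Mac / (1 + y) = 2.84835 / 1.02275 = 2.78499 years.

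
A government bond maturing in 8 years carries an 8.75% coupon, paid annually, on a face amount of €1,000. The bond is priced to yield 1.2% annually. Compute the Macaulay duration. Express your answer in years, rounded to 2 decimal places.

Periodic yield y = 0.012. Discount each cash flow and weight by its year:
  t   CF        PV=CF/(1+0.012)^t    t·PV
  1        87.50        86.4625        86.4625
  2        87.50        85.4372       170.8744
  3        87.50        84.4241       253.2723
  4        87.50        83.4230       333.6922
  5        87.50        82.4338       412.1692
  6        87.50        81.4564       488.7381
  7        87.50        80.4905       563.4333
  8     1,087.50       988.5193     7,908.1546
  Σ                  1,572.6468    10,216.7966
Price P = Σ PV = 1,572.6468.
Macaulay duration = Σ(t·PV) / P = 10,216.7966 / 1,572.6468 = 6.49656 years.

6.50 years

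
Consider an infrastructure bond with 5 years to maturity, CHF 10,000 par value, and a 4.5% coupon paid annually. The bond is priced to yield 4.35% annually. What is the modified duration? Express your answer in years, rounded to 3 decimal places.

4.398 years

Periodic yield y = 0.0435. First find Macaulay duration:
  t   CF        PV=CF/(1+0.0435)^t    t·PV
  1       450.00       431.2410       431.2410
  2       450.00       413.2640       826.5281
  3       450.00       396.0364     1,188.1093
  4       450.00       379.5270     1,518.1081
  5    10,450.00     8,446.0573    42,230.2865
  Σ                 10,066.1258    46,194.2730
P = 10,066.1258; Macaulay duration = 46,194.2730 / 10,066.1258 = 4.58908 years.
Modified duration = D_Mac / (1 + y) = 4.58908 / 1.0435 = 4.39778 years.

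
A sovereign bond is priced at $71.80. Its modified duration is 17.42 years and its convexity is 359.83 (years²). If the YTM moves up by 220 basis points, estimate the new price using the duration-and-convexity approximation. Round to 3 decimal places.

Duration effect: -D_mod·Δy = -17.42 × (+0.022) = -0.383240
Convexity effect: ½·C·(Δy)² = 0.5 × 359.83 × (0.022)² = +0.08707886
ΔP/P ≈ -0.383240 + 0.08707886 = -0.29616114
New price ≈ 71.80 × (1 - 0.29616114) = 50.535630148.

$50.536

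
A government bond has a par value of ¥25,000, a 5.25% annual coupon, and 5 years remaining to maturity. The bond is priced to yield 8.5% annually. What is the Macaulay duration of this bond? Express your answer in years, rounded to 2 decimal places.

4.49 years

Periodic yield y = 0.085. Discount each cash flow and weight by its year:
  t   CF        PV=CF/(1+0.085)^t    t·PV
  1     1,312.50     1,209.6774     1,209.6774
  2     1,312.50     1,114.9101     2,229.8201
  3     1,312.50     1,027.5669     3,082.7006
  4     1,312.50       947.0662     3,788.2650
  5    26,312.50    17,499.0077    87,495.0385
  Σ                 21,798.2283    97,805.5017
Price P = Σ PV = 21,798.2283.
Macaulay duration = Σ(t·PV) / P = 97,805.5017 / 21,798.2283 = 4.48686 years.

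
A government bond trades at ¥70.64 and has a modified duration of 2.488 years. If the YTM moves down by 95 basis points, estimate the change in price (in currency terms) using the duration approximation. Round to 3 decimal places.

Duration approximation: ΔP/P ≈ -D_mod · Δy = -2.488 × (-0.0095) = +0.023636.
ΔP ≈ 70.64 × (+0.023636) = +1.66964704.

+¥1.670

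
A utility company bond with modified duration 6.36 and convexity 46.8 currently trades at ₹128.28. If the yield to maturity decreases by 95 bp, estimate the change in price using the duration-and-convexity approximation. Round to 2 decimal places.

+₹8.02

Duration effect: -D_mod·Δy = -6.36 × (-0.0095) = +0.060420
Convexity effect: ½·C·(Δy)² = 0.5 × 46.8 × (-0.0095)² = +0.00211185
ΔP/P ≈ +0.060420 + 0.00211185 = +0.06253185
ΔP ≈ 128.28 × (+0.06253185) = +8.021585718.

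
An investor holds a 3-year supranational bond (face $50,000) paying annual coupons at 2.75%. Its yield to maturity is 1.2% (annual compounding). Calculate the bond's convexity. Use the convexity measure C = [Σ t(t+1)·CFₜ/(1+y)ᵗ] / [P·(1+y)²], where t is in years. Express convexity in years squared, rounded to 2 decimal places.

11.31

With y = 0.012:
  t   CF        PV=CF/(1+0.012)^t    t·PV        t(t+1)·PV
  1     1,375.00     1,358.6957     1,358.6957       2,717.3913
  2     1,375.00     1,342.5846     2,685.1693       8,055.5078
  3    51,375.00    49,569.0160   148,707.0479     594,828.1915
  Σ                 52,270.2962   152,750.9128     605,601.0906
P = 52,270.2962.
Convexity = Σ t(t+1)·PV / [P·(1+y)²] = 605,601.0906 / (52,270.2962 × 1.024144) = 11.31281.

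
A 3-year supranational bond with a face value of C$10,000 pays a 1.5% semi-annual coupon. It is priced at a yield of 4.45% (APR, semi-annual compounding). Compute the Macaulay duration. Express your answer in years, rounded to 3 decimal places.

2.942 years

Periodic yield y = 0.02225. Discount each cash flow and weight by its period:
  t   CF        PV=CF/(1+0.02225)^t    t·PV
  1        75.00        73.3676        73.3676
  2        75.00        71.7707       143.5413
  3        75.00        70.2085       210.6256
  4        75.00        68.6804       274.7216
  5        75.00        67.1855       335.9276
  6    10,075.00     8,828.8134    52,972.8806
  Σ                  9,180.0261    54,011.0643
Price P = Σ PV = 9,180.0261.
Macaulay duration = Σ(t·PV) / P = 54,011.0643 / 9,180.0261 = 5.88354 half-year periods.
In years: 5.88354 / 2 = 2.94177 years.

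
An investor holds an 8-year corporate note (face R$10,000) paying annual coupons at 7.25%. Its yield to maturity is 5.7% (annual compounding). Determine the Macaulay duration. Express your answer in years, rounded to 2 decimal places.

Periodic yield y = 0.057. Discount each cash flow and weight by its year:
  t   CF        PV=CF/(1+0.057)^t    t·PV
  1       725.00       685.9035       685.9035
  2       725.00       648.9153     1,297.8307
  3       725.00       613.9218     1,841.7654
  4       725.00       580.8153     2,323.2612
  5       725.00       549.4941     2,747.4707
  6       725.00       519.8620     3,119.1721
  7       725.00       491.8278     3,442.7948
  8    10,725.00     6,883.3112    55,066.4893
  Σ                 10,974.0511    70,524.6876
Price P = Σ PV = 10,974.0511.
Macaulay duration = Σ(t·PV) / P = 70,524.6876 / 10,974.0511 = 6.42650 years.

6.43 years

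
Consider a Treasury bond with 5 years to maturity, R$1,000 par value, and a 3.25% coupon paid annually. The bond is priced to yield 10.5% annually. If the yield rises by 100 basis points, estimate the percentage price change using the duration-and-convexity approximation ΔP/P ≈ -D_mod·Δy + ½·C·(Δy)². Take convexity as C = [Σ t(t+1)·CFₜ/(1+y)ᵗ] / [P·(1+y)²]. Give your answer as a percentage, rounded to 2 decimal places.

With y = 0.105:
  t   CF        PV=CF/(1+0.105)^t    t·PV        t(t+1)·PV
  1        32.50        29.4118        29.4118          58.8235
  2        32.50        26.6170        53.2340         159.7019
  3        32.50        24.0878        72.2633         289.0532
  4        32.50        21.7989        87.1955         435.9777
  5     1,032.50       626.7274     3,133.6369      18,801.8215
  Σ                    728.6428     3,375.7415      19,745.3778
P = 728.6428; D_Mac = 4.63292 yrs; D_mod = 4.19269 yrs; C = 22.19352.
Duration effect: -4.19269 × (+0.01) = -0.041927
Convexity effect: 0.5 × 22.19352 × (0.01)² = +0.0011097
ΔP/P ≈ -0.041927 + 0.0011097 = -0.040817 = -4.0817%.

-4.08%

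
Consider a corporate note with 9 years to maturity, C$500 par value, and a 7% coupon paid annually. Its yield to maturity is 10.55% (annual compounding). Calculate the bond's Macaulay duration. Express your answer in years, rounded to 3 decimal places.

Periodic yield y = 0.1055. Discount each cash flow and weight by its year:
  t   CF        PV=CF/(1+0.1055)^t    t·PV
  1        35.00        31.6599        31.6599
  2        35.00        28.6385        57.2770
  3        35.00        25.9055        77.7165
  4        35.00        23.4333        93.7331
  5        35.00        21.1970       105.9850
  6        35.00        19.1741       115.0448
  7        35.00        17.3443       121.4101
  8        35.00        15.6891       125.5128
  9       535.00       216.9327     1,952.3945
  Σ                    399.9744     2,680.7336
Price P = Σ PV = 399.9744.
Macaulay duration = Σ(t·PV) / P = 2,680.7336 / 399.9744 = 6.70226 years.

6.702 years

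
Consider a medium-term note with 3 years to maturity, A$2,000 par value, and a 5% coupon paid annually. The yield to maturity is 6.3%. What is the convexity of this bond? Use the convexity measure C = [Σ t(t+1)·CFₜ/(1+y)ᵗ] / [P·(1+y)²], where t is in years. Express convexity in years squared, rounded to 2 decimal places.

With y = 0.063:
  t   CF        PV=CF/(1+0.063)^t    t·PV        t(t+1)·PV
  1       100.00        94.0734        94.0734         188.1468
  2       100.00        88.4980       176.9960         530.9880
  3     2,100.00     1,748.3143     5,244.9428      20,979.7712
  Σ                  1,930.8856     5,516.0122      21,698.9060
P = 1,930.8856.
Convexity = Σ t(t+1)·PV / [P·(1+y)²] = 21,698.9060 / (1,930.8856 × 1.129969) = 9.94523.

9.95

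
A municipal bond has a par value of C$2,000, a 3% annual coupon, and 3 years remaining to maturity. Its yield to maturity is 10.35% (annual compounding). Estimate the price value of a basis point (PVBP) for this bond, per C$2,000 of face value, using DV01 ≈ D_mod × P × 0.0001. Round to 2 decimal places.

Periodic yield y = 0.1035.
  t   CF        PV=CF/(1+0.1035)^t    t·PV
  1        60.00        54.3725        54.3725
  2        60.00        49.2727        98.5454
  3     2,060.00     1,533.0284     4,599.0853
  Σ                  1,636.6736     4,752.0032
P = 1,636.6736; D_Mac = 2.90345 yrs; D_mod = 2.63113 yrs.
DV01 ≈ 2.63113 × 1,636.6736 × 0.0001 = 0.430630.

C$0.43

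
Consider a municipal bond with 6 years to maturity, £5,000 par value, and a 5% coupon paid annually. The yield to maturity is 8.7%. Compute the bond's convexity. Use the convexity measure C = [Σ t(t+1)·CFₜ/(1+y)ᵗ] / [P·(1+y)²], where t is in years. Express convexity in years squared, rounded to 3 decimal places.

With y = 0.087:
  t   CF        PV=CF/(1+0.087)^t    t·PV        t(t+1)·PV
  1       250.00       229.9908       229.9908         459.9816
  2       250.00       211.5831       423.1661       1,269.4984
  3       250.00       194.6486       583.9459       2,335.7837
  4       250.00       179.0696       716.2783       3,581.3917
  5       250.00       164.7374       823.6872       4,942.1229
  6     5,250.00     3,182.5999    19,095.5991     133,669.1940
  Σ                  4,162.6294    21,872.6675     146,257.9724
P = 4,162.6294.
Convexity = Σ t(t+1)·PV / [P·(1+y)²] = 146,257.9724 / (4,162.6294 × 1.181569) = 29.73670.

29.737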